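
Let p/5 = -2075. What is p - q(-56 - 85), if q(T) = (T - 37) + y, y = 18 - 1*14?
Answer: -10201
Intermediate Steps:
p = -10375 (p = 5*(-2075) = -10375)
y = 4 (y = 18 - 14 = 4)
q(T) = -33 + T (q(T) = (T - 37) + 4 = (-37 + T) + 4 = -33 + T)
p - q(-56 - 85) = -10375 - (-33 + (-56 - 85)) = -10375 - (-33 - 141) = -10375 - 1*(-174) = -10375 + 174 = -10201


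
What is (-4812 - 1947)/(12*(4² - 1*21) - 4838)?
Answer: 6759/4898 ≈ 1.3800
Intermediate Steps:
(-4812 - 1947)/(12*(4² - 1*21) - 4838) = -6759/(12*(16 - 21) - 4838) = -6759/(12*(-5) - 4838) = -6759/(-60 - 4838) = -6759/(-4898) = -6759*(-1/4898) = 6759/4898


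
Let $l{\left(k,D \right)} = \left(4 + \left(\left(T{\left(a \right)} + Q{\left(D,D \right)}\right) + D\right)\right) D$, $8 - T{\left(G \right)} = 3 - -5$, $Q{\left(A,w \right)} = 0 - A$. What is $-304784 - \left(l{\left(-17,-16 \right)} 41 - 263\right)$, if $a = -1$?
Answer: $-301897$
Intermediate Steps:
$Q{\left(A,w \right)} = - A$
$T{\left(G \right)} = 0$ ($T{\left(G \right)} = 8 - \left(3 - -5\right) = 8 - \left(3 + 5\right) = 8 - 8 = 0$)
$l{\left(k,D \right)} = 4 D$ ($l{\left(k,D \right)} = \left(4 + \left(\left(0 - D\right) + D\right)\right) D = \left(4 + \left(- D + D\right)\right) D = \left(4 + 0\right) D = 4 D$)
$-304784 - \left(l{\left(-17,-16 \right)} 41 - 263\right) = -304784 - \left(4 \left(-16\right) 41 - 263\right) = -304784 - \left(\left(-64\right) 41 - 263\right) = -304784 - \left(-2624 - 263\right) = -304784 - -2887 = -304784 + 2887 = -301897$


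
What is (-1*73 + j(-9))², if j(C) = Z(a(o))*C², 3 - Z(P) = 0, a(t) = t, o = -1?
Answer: 28900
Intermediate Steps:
Z(P) = 3 (Z(P) = 3 - 1*0 = 3 + 0 = 3)
j(C) = 3*C²
(-1*73 + j(-9))² = (-1*73 + 3*(-9)²)² = (-73 + 3*81)² = (-73 + 243)² = 170² = 28900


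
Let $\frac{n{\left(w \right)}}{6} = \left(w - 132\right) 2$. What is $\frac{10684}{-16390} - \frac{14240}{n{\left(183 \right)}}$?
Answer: $- \frac{29991526}{1253835} \approx -23.92$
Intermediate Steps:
$n{\left(w \right)} = -1584 + 12 w$ ($n{\left(w \right)} = 6 \left(w - 132\right) 2 = 6 \left(-132 + w\right) 2 = 6 \left(-264 + 2 w\right) = -1584 + 12 w$)
$\frac{10684}{-16390} - \frac{14240}{n{\left(183 \right)}} = \frac{10684}{-16390} - \frac{14240}{-1584 + 12 \cdot 183} = 10684 \left(- \frac{1}{16390}\right) - \frac{14240}{-1584 + 2196} = - \frac{5342}{8195} - \frac{14240}{612} = - \frac{5342}{8195} - \frac{3560}{153} = - \frac{29991526}{1253835}$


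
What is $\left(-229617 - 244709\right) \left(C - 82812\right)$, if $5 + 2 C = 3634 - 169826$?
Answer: $78695663823$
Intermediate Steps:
$C = - \frac{166197}{2}$ ($C = - \frac{5}{2} + \frac{3634 - 169826}{2} = - \frac{5}{2} + \frac{1}{2} \left(-166192\right) = - \frac{5}{2} - 83096 = - \frac{166197}{2} \approx -83099.0$)
$\left(-229617 - 244709\right) \left(C - 82812\right) = \left(-229617 - 244709\right) \left(- \frac{166197}{2} - 82812\right) = \left(-474326\right) \left(- \frac{331821}{2}\right) = 78695663823$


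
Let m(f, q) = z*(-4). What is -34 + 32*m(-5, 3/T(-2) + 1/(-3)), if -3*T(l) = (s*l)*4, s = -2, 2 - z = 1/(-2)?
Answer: -354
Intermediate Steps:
z = 5/2 (z = 2 - 1/(-2) = 2 - 1*(-1/2) = 2 + 1/2 = 5/2 ≈ 2.5000)
T(l) = 8*l/3 (T(l) = -(-2*l)*4/3 = -(-8)*l/3 = 8*l/3)
m(f, q) = -10 (m(f, q) = (5/2)*(-4) = -10)
-34 + 32*m(-5, 3/T(-2) + 1/(-3)) = -34 + 32*(-10) = -34 - 320 = -354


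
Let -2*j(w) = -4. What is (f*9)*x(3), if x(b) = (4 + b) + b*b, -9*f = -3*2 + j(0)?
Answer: 64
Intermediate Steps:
j(w) = 2 (j(w) = -½*(-4) = 2)
f = 4/9 (f = -(-3*2 + 2)/9 = -(-6 + 2)/9 = -⅑*(-4) = 4/9 ≈ 0.44444)
x(b) = 4 + b + b² (x(b) = (4 + b) + b² = 4 + b + b²)
(f*9)*x(3) = ((4/9)*9)*(4 + 3 + 3²) = 4*(4 + 3 + 9) = 4*16 = 64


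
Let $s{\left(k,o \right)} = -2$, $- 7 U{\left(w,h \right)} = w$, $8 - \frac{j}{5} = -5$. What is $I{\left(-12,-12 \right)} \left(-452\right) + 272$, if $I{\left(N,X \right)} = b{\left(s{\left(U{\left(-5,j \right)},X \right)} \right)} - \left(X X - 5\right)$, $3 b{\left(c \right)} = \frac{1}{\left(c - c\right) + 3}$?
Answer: $\frac{567448}{9} \approx 63050.0$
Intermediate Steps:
$j = 65$ ($j = 40 - -25 = 40 + 25 = 65$)
$U{\left(w,h \right)} = - \frac{w}{7}$
$b{\left(c \right)} = \frac{1}{9}$ ($b{\left(c \right)} = \frac{1}{3 \left(\left(c - c\right) + 3\right)} = \frac{1}{3 \left(0 + 3\right)} = \frac{1}{3 \cdot 3} = \frac{1}{3} \cdot \frac{1}{3} = \frac{1}{9}$)
$I{\left(N,X \right)} = \frac{46}{9} - X^{2}$ ($I{\left(N,X \right)} = \frac{1}{9} - \left(X X - 5\right) = \frac{1}{9} - \left(X^{2} - 5\right) = \frac{1}{9} - \left(-5 + X^{2}\right) = \frac{46}{9} - X^{2}$)
$I{\left(-12,-12 \right)} \left(-452\right) + 272 = \left(\frac{46}{9} - \left(-12\right)^{2}\right) \left(-452\right) + 272 = \left(\frac{46}{9} - 144\right) \left(-452\right) + 272 = \left(- \frac{1250}{9}\right) \left(-452\right) + 272 = \frac{565000}{9} + 272 = \frac{567448}{9}$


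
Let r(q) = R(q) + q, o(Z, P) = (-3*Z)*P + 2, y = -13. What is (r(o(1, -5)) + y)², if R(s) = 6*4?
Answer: 784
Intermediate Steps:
R(s) = 24
o(Z, P) = 2 - 3*P*Z (o(Z, P) = -3*P*Z + 2 = 2 - 3*P*Z)
r(q) = 24 + q
(r(o(1, -5)) + y)² = ((24 + (2 - 3*(-5)*1)) - 13)² = ((24 + (2 + 15)) - 13)² = ((24 + 17) - 13)² = (41 - 13)² = 28² = 784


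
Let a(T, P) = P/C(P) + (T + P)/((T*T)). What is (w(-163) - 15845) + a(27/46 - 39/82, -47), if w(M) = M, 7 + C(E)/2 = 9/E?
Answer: -147467954063/7452900 ≈ -19787.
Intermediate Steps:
C(E) = -14 + 18/E (C(E) = -14 + 2*(9/E) = -14 + 18/E)
a(T, P) = P/(-14 + 18/P) + (P + T)/T² (a(T, P) = P/(-14 + 18/P) + (T + P)/((T*T)) = P/(-14 + 18/P) + (P + T)/(T²) = P/(-14 + 18/P) + (P + T)/T²)
(w(-163) - 15845) + a(27/46 - 39/82, -47) = (-163 - 15845) + (1/(27/46 - 39/82) - 47/(27/46 - 39/82)² - 1*(-47)/(14 - 18/(-47))) = -16008 + (1/(27*(1/46) - 39*1/82) - 47/(27*(1/46) - 39*1/82)² - 1*(-47)/(14 - 18*(-1/47))) = -16008 + (1/(27/46 - 39/82) - 47/(27/46 - 39/82)² - 1*(-47)/(14 + 18/47)) = -16008 + (1/(105/943) - 47/(105/943)² - 1*(-47)/676/47) = -16008 + (943/105 - 47*889249/11025 - 1*(-47)*47/676) = -16008 + (943/105 - 41794703/11025 + 2209/676) = -16008 - 28161930863/7452900 = -147467954063/7452900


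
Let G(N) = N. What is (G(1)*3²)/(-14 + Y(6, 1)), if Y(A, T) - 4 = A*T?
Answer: -9/4 ≈ -2.2500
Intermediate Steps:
Y(A, T) = 4 + A*T
(G(1)*3²)/(-14 + Y(6, 1)) = (1*3²)/(-14 + (4 + 6*1)) = (1*9)/(-14 + (4 + 6)) = 9/(-14 + 10) = 9/(-4) = -¼*9 = -9/4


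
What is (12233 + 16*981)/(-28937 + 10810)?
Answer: -27929/18127 ≈ -1.5407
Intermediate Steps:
(12233 + 16*981)/(-28937 + 10810) = (12233 + 15696)/(-18127) = 27929*(-1/18127) = -27929/18127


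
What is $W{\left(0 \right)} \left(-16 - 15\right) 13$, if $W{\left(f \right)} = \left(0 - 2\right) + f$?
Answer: $806$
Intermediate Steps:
$W{\left(f \right)} = -2 + f$
$W{\left(0 \right)} \left(-16 - 15\right) 13 = \left(-2 + 0\right) \left(-16 - 15\right) 13 = - 2 \left(\left(-31\right) 13\right) = \left(-2\right) \left(-403\right) = 806$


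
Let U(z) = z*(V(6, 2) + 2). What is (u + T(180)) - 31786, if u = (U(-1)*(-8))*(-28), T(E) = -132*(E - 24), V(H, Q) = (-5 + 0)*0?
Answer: -52826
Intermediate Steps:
V(H, Q) = 0 (V(H, Q) = -5*0 = 0)
U(z) = 2*z (U(z) = z*(0 + 2) = z*2 = 2*z)
T(E) = 3168 - 132*E (T(E) = -132*(-24 + E) = 3168 - 132*E)
u = -448 (u = ((2*(-1))*(-8))*(-28) = -2*(-8)*(-28) = 16*(-28) = -448)
(u + T(180)) - 31786 = (-448 + (3168 - 132*180)) - 31786 = (-448 + (3168 - 23760)) - 31786 = (-448 - 20592) - 31786 = -21040 - 31786 = -52826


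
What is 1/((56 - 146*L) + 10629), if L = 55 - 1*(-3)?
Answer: 1/2217 ≈ 0.00045106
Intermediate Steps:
L = 58 (L = 55 + 3 = 58)
1/((56 - 146*L) + 10629) = 1/((56 - 146*58) + 10629) = 1/((56 - 8468) + 10629) = 1/(-8412 + 10629) = 1/2217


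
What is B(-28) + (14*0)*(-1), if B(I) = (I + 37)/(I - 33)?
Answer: -9/61 ≈ -0.14754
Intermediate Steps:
B(I) = (37 + I)/(-33 + I)
B(-28) + (14*0)*(-1) = (37 - 28)/(-33 - 28) + (14*0)*(-1) = 9/(-61) + 0*(-1) = -1/61*9 + 0 = -9/61 + 0 = -9/61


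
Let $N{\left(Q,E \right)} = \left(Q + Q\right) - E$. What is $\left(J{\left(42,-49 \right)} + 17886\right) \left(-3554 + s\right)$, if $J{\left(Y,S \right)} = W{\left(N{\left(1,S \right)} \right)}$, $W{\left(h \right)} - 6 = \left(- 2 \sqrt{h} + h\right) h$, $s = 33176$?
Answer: $607043646 - 3021444 \sqrt{51} \approx 5.8547 \cdot 10^{8}$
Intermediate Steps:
$N{\left(Q,E \right)} = - E + 2 Q$ ($N{\left(Q,E \right)} = 2 Q - E = - E + 2 Q$)
$W{\left(h \right)} = 6 + h \left(h - 2 \sqrt{h}\right)$ ($W{\left(h \right)} = 6 + \left(- 2 \sqrt{h} + h\right) h = 6 + \left(h - 2 \sqrt{h}\right) h = 6 + h \left(h - 2 \sqrt{h}\right)$)
$J{\left(Y,S \right)} = 6 + \left(2 - S\right)^{2} - 2 \left(2 - S\right)^{\frac{3}{2}}$ ($J{\left(Y,S \right)} = 6 + \left(- S + 2 \cdot 1\right)^{2} - 2 \left(- S + 2 \cdot 1\right)^{\frac{3}{2}} = 6 + \left(- S + 2\right)^{2} - 2 \left(- S + 2\right)^{\frac{3}{2}} = 6 + \left(2 - S\right)^{2} - 2 \left(2 - S\right)^{\frac{3}{2}}$)
$\left(J{\left(42,-49 \right)} + 17886\right) \left(-3554 + s\right) = \left(\left(6 + \left(-2 - 49\right)^{2} - 2 \left(2 - -49\right)^{\frac{3}{2}}\right) + 17886\right) \left(-3554 + 33176\right) = \left(\left(6 + \left(-51\right)^{2} - 2 \left(2 + 49\right)^{\frac{3}{2}}\right) + 17886\right) 29622 = \left(\left(6 + 2601 - 2 \cdot 51^{\frac{3}{2}}\right) + 17886\right) 29622 = \left(\left(6 + 2601 - 2 \cdot 51 \sqrt{51}\right) + 17886\right) 29622 = \left(\left(6 + 2601 - 102 \sqrt{51}\right) + 17886\right) 29622 = \left(\left(2607 - 102 \sqrt{51}\right) + 17886\right) 29622 = \left(20493 - 102 \sqrt{51}\right) 29622 = 607043646 - 3021444 \sqrt{51}$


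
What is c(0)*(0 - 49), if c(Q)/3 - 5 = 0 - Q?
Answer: -735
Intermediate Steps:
c(Q) = 15 - 3*Q (c(Q) = 15 + 3*(0 - Q) = 15 + 3*(-Q) = 15 - 3*Q)
c(0)*(0 - 49) = (15 - 3*0)*(0 - 49) = (15 + 0)*(-49) = 15*(-49) = -735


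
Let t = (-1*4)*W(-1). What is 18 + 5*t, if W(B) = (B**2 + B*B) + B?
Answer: -2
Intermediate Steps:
W(B) = B + 2*B**2 (W(B) = (B**2 + B**2) + B = 2*B**2 + B = B + 2*B**2)
t = -4 (t = (-1*4)*(-(1 + 2*(-1))) = -(-4)*(1 - 2) = -(-4)*(-1) = -4*1 = -4)
18 + 5*t = 18 + 5*(-4) = 18 - 20 = -2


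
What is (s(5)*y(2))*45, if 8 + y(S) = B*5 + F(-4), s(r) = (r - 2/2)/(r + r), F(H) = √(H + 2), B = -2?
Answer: -324 + 18*I*√2 ≈ -324.0 + 25.456*I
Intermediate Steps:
F(H) = √(2 + H)
s(r) = (-1 + r)/(2*r) (s(r) = (r - 2*½)/((2*r)) = (r - 1)*(1/(2*r)) = (-1 + r)*(1/(2*r)) = (-1 + r)/(2*r))
y(S) = -18 + I*√2 (y(S) = -8 + (-2*5 + √(2 - 4)) = -8 + (-10 + √(-2)) = -8 + (-10 + I*√2) = -18 + I*√2)
(s(5)*y(2))*45 = (((½)*(-1 + 5)/5)*(-18 + I*√2))*45 = (((½)*(⅕)*4)*(-18 + I*√2))*45 = (2*(-18 + I*√2)/5)*45 = (-36/5 + 2*I*√2/5)*45 = -324 + 18*I*√2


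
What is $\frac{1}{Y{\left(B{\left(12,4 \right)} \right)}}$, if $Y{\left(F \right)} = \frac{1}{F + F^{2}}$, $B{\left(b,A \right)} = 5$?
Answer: $30$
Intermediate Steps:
$\frac{1}{Y{\left(B{\left(12,4 \right)} \right)}} = \frac{1}{\frac{1}{5} \frac{1}{1 + 5}} = \frac{1}{\frac{1}{5} \cdot \frac{1}{6}} = \frac{1}{\frac{1}{30}} = 30$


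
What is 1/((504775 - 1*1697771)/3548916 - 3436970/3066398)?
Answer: -194328373653/283137828088 ≈ -0.68634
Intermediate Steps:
1/((504775 - 1*1697771)/3548916 - 3436970/3066398) = 1/((504775 - 1697771)*(1/3548916) - 3436970*1/3066398) = 1/(-1192996*1/3548916 - 1718485/1533199) = 1/(-42607/126747 - 1718485/1533199) = 1/(-283137828088/194328373653) = -194328373653/283137828088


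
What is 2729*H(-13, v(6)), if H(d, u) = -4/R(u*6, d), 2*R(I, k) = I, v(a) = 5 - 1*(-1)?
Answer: -5458/9 ≈ -606.44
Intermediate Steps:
v(a) = 6 (v(a) = 5 + 1 = 6)
R(I, k) = I/2
H(d, u) = -4/(3*u) (H(d, u) = -4*1/(3*u) = -4/(3*u))
2729*H(-13, v(6)) = 2729*(-4/3/6) = 2729*(-4/3*⅙) = 2729*(-2/9) = -5458/9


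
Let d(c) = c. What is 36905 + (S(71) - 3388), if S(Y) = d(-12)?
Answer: 33505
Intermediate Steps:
S(Y) = -12
36905 + (S(71) - 3388) = 36905 + (-12 - 3388) = 36905 - 3400 = 33505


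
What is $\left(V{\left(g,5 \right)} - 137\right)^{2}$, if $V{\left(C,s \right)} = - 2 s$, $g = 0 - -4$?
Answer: $21609$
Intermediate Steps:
$g = 4$ ($g = 0 + 4 = 4$)
$\left(V{\left(g,5 \right)} - 137\right)^{2} = \left(\left(-2\right) 5 - 137\right)^{2} = \left(-10 - 137\right)^{2} = \left(-147\right)^{2} = 21609$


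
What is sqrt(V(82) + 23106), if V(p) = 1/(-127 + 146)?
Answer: sqrt(8341285)/19 ≈ 152.01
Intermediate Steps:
V(p) = 1/19
sqrt(V(82) + 23106) = sqrt(1/19 + 23106) = sqrt(439015/19) = sqrt(8341285)/19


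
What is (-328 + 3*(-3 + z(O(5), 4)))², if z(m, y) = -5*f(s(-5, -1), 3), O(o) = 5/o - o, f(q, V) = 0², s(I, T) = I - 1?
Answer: 113569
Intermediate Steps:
s(I, T) = -1 + I
f(q, V) = 0
O(o) = -o + 5/o
z(m, y) = 0 (z(m, y) = -5*0 = 0)
(-328 + 3*(-3 + z(O(5), 4)))² = (-328 + 3*(-3 + 0))² = (-328 + 3*(-3))² = (-328 - 9)² = (-337)² = 113569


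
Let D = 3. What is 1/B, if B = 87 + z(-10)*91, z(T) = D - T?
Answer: 1/1270 ≈ 0.00078740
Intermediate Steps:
z(T) = 3 - T
B = 1270 (B = 87 + (3 - 1*(-10))*91 = 87 + (3 + 10)*91 = 87 + 13*91 = 87 + 1183 = 1270)
1/B = 1/1270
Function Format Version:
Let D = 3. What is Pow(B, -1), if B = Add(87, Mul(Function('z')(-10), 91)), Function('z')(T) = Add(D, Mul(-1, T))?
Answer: Rational(1, 1270) ≈ 0.00078740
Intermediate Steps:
Function('z')(T) = Add(3, Mul(-1, T))
B = 1270 (B = Add(87, Mul(Add(3, Mul(-1, -10)), 91)) = Add(87, Mul(Add(3, 10), 91)) = Add(87, Mul(13, 91)) = Add(87, 1183) = 1270)
Pow(B, -1) = Pow(1270, -1) = Rational(1, 1270)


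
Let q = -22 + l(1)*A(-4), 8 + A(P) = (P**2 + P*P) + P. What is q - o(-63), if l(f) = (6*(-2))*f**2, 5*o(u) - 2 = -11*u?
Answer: -401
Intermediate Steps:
o(u) = 2/5 - 11*u/5 (o(u) = 2/5 + (-11*u)/5 = 2/5 - 11*u/5)
A(P) = -8 + P + 2*P**2 (A(P) = -8 + ((P**2 + P*P) + P) = -8 + ((P**2 + P**2) + P) = -8 + (2*P**2 + P) = -8 + (P + 2*P**2) = -8 + P + 2*P**2)
l(f) = -12*f**2
q = -262 (q = -22 + (-12*1**2)*(-8 - 4 + 2*(-4)**2) = -22 + (-12*1)*(-8 - 4 + 2*16) = -22 - 12*(-8 - 4 + 32) = -22 - 12*20 = -22 - 240 = -262)
q - o(-63) = -262 - (2/5 - 11/5*(-63)) = -262 - (2/5 + 693/5) = -262 - 1*139 = -262 - 139 = -401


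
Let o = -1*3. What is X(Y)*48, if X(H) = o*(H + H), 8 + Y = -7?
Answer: 4320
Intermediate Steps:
Y = -15 (Y = -8 - 7 = -15)
o = -3
X(H) = -6*H (X(H) = -3*(H + H) = -6*H)
X(Y)*48 = -6*(-15)*48 = 90*48 = 4320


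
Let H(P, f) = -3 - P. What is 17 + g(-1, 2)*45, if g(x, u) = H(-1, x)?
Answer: -73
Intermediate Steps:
g(x, u) = -2 (g(x, u) = -3 - 1*(-1) = -3 + 1 = -2)
17 + g(-1, 2)*45 = 17 - 2*45 = 17 - 90 = -73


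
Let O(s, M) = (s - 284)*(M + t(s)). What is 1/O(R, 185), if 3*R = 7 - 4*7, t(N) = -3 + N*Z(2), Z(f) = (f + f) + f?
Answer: -1/40740 ≈ -2.4546e-5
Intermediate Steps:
Z(f) = 3*f (Z(f) = 2*f + f = 3*f)
t(N) = -3 + 6*N (t(N) = -3 + N*(3*2) = -3 + N*6 = -3 + 6*N)
R = -7 (R = (7 - 4*7)/3 = (7 - 28)/3 = (⅓)*(-21) = -7)
O(s, M) = (-284 + s)*(-3 + M + 6*s) (O(s, M) = (s - 284)*(M + (-3 + 6*s)) = (-284 + s)*(-3 + M + 6*s))
1/O(R, 185) = 1/(852 - 1707*(-7) - 284*185 + 6*(-7)² + 185*(-7)) = 1/(852 + 11949 - 52540 + 6*49 - 1295) = 1/(852 + 11949 - 52540 + 294 - 1295) = 1/(-40740) = -1/40740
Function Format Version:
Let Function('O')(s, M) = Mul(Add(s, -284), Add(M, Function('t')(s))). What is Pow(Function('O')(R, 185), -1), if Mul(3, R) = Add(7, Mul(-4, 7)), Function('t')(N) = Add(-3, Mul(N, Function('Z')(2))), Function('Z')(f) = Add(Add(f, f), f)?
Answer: Rational(-1, 40740) ≈ -2.4546e-5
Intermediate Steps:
Function('Z')(f) = Mul(3, f) (Function('Z')(f) = Add(Mul(2, f), f) = Mul(3, f))
Function('t')(N) = Add(-3, Mul(6, N)) (Function('t')(N) = Add(-3, Mul(N, Mul(3, 2))) = Add(-3, Mul(N, 6)) = Add(-3, Mul(6, N)))
R = -7 (R = Mul(Rational(1, 3), Add(7, Mul(-4, 7))) = Mul(Rational(1, 3), Add(7, -28)) = Mul(Rational(1, 3), -21) = -7)
Function('O')(s, M) = Mul(Add(-284, s), Add(-3, M, Mul(6, s))) (Function('O')(s, M) = Mul(Add(s, -284), Add(M, Add(-3, Mul(6, s)))) = Mul(Add(-284, s), Add(-3, M, Mul(6, s))))
Pow(Function('O')(R, 185), -1) = Pow(Add(852, Mul(-1707, -7), Mul(-284, 185), Mul(6, Pow(-7, 2)), Mul(185, -7)), -1) = Pow(Add(852, 11949, -52540, Mul(6, 49), -1295), -1) = Pow(Add(852, 11949, -52540, 294, -1295), -1) = Pow(-40740, -1) = Rational(-1, 40740)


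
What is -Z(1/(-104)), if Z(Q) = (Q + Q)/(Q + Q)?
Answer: -1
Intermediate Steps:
Z(Q) = 1 (Z(Q) = (2*Q)/((2*Q)) = (2*Q)*(1/(2*Q)) = 1)
-Z(1/(-104)) = -1*1 = -1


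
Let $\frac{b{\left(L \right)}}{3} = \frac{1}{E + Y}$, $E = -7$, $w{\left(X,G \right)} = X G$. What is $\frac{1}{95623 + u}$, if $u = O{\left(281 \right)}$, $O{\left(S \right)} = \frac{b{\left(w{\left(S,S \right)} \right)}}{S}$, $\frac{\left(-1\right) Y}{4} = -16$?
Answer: $\frac{5339}{510531198} \approx 1.0458 \cdot 10^{-5}$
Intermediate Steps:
$Y = 64$ ($Y = \left(-4\right) \left(-16\right) = 64$)
$w{\left(X,G \right)} = G X$
$b{\left(L \right)} = \frac{1}{19}$ ($b{\left(L \right)} = \frac{3}{-7 + 64} = \frac{3}{57} = 3 \cdot \frac{1}{57} = \frac{1}{19}$)
$O{\left(S \right)} = \frac{1}{19 S}$
$u = \frac{1}{5339}$ ($u = \frac{1}{19 \cdot 281} = \frac{1}{19} \cdot \frac{1}{281} = \frac{1}{5339} \approx 0.0001873$)
$\frac{1}{95623 + u} = \frac{1}{95623 + \frac{1}{5339}} = \frac{1}{\frac{510531198}{5339}} = \frac{5339}{510531198}$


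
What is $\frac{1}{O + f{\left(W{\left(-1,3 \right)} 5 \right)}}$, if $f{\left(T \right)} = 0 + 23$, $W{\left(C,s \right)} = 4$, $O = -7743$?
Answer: $- \frac{1}{7720} \approx -0.00012953$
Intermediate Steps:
$f{\left(T \right)} = 23$
$\frac{1}{O + f{\left(W{\left(-1,3 \right)} 5 \right)}} = \frac{1}{-7743 + 23} = \frac{1}{-7720} = - \frac{1}{7720}$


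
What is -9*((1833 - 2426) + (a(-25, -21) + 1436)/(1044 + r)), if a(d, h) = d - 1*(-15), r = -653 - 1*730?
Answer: 607359/113 ≈ 5374.9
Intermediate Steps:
r = -1383 (r = -653 - 730 = -1383)
a(d, h) = 15 + d (a(d, h) = d + 15 = 15 + d)
-9*((1833 - 2426) + (a(-25, -21) + 1436)/(1044 + r)) = -9*((1833 - 2426) + ((15 - 25) + 1436)/(1044 - 1383)) = -9*(-593 + (-10 + 1436)/(-339)) = -9*(-593 + 1426*(-1/339)) = -9*(-593 - 1426/339) = -9*(-202453/339) = 607359/113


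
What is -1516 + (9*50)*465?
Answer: 207734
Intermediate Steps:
-1516 + (9*50)*465 = -1516 + 450*465 = -1516 + 209250 = 207734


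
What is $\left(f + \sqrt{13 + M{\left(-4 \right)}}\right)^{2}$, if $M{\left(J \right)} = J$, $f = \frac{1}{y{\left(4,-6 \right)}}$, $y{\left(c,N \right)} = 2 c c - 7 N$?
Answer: $\frac{49729}{5476} \approx 9.0813$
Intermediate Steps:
$y{\left(c,N \right)} = - 7 N + 2 c^{2}$ ($y{\left(c,N \right)} = 2 c^{2} - 7 N = - 7 N + 2 c^{2}$)
$f = \frac{1}{74}$ ($f = \frac{1}{\left(-7\right) \left(-6\right) + 2 \cdot 4^{2}} = \frac{1}{42 + 2 \cdot 16} = \frac{1}{42 + 32} = \frac{1}{74} \approx 0.013514$)
$\left(f + \sqrt{13 + M{\left(-4 \right)}}\right)^{2} = \left(\frac{1}{74} + \sqrt{13 - 4}\right)^{2} = \left(\frac{1}{74} + \sqrt{9}\right)^{2} = \left(\frac{1}{74} + 3\right)^{2} = \left(\frac{223}{74}\right)^{2} = \frac{49729}{5476}$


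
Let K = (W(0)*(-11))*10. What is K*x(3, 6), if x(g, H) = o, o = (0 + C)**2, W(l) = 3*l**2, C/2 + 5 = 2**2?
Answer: 0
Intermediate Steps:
C = -2 (C = -10 + 2*2**2 = -10 + 2*4 = -10 + 8 = -2)
o = 4 (o = (0 - 2)**2 = (-2)**2 = 4)
x(g, H) = 4
K = 0 (K = ((3*0**2)*(-11))*10 = ((3*0)*(-11))*10 = (0*(-11))*10 = 0*10 = 0)
K*x(3, 6) = 0*4 = 0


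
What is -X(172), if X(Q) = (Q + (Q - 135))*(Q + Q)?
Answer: -71896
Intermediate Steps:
X(Q) = 2*Q*(-135 + 2*Q) (X(Q) = (Q + (-135 + Q))*(2*Q) = (-135 + 2*Q)*(2*Q) = 2*Q*(-135 + 2*Q))
-X(172) = -2*172*(-135 + 2*172) = -2*172*(-135 + 344) = -2*172*209 = -1*71896 = -71896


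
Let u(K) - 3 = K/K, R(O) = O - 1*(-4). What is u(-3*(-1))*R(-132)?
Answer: -512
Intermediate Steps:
R(O) = 4 + O (R(O) = O + 4 = 4 + O)
u(K) = 4 (u(K) = 3 + K/K = 3 + 1 = 4)
u(-3*(-1))*R(-132) = 4*(4 - 132) = 4*(-128) = -512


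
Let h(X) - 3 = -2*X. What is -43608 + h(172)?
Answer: -43949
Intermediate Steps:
h(X) = 3 - 2*X
-43608 + h(172) = -43608 + (3 - 2*172) = -43608 + (3 - 344) = -43608 - 341 = -43949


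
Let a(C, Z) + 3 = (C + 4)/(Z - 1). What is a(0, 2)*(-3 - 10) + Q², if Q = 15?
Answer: 212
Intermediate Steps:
a(C, Z) = -3 + (4 + C)/(-1 + Z) (a(C, Z) = -3 + (C + 4)/(Z - 1) = -3 + (4 + C)/(-1 + Z))
a(0, 2)*(-3 - 10) + Q² = ((7 + 0 - 3*2)/(-1 + 2))*(-3 - 10) + 15² = ((7 + 0 - 6)/1)*(-13) + 225 = (1*1)*(-13) + 225 = 1*(-13) + 225 = -13 + 225 = 212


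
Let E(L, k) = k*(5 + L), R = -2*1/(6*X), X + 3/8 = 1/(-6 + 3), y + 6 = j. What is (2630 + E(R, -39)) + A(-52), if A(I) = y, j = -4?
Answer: 40913/17 ≈ 2406.6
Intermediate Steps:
y = -10 (y = -6 - 4 = -10)
A(I) = -10
X = -17/24 (X = -3/8 + 1/(-6 + 3) = -3/8 + 1/(-3) = -3/8 - ⅓ = -17/24 ≈ -0.70833)
R = 8/17 (R = -2/(6*(-17/24)) = -2/(-17/4) = -2*(-4/17) = 8/17 ≈ 0.47059)
(2630 + E(R, -39)) + A(-52) = (2630 - 39*(5 + 8/17)) - 10 = (2630 - 39*93/17) - 10 = (2630 - 3627/17) - 10 = 41083/17 - 10 = 40913/17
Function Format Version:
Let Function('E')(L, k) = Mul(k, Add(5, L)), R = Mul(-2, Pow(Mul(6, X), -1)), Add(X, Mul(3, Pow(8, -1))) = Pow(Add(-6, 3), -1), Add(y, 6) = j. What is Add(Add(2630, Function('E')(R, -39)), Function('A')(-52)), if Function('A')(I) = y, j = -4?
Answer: Rational(40913, 17) ≈ 2406.6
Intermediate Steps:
y = -10 (y = Add(-6, -4) = -10)
Function('A')(I) = -10
X = Rational(-17, 24) (X = Add(Rational(-3, 8), Pow(Add(-6, 3), -1)) = Add(Rational(-3, 8), Pow(-3, -1)) = Add(Rational(-3, 8), Rational(-1, 3)) = Rational(-17, 24) ≈ -0.70833)
R = Rational(8, 17) (R = Mul(-2, Pow(Mul(6, Rational(-17, 24)), -1)) = Mul(-2, Pow(Rational(-17, 4), -1)) = Mul(-2, Rational(-4, 17)) = Rational(8, 17) ≈ 0.47059)
Add(Add(2630, Function('E')(R, -39)), Function('A')(-52)) = Add(Add(2630, Mul(-39, Add(5, Rational(8, 17)))), -10) = Add(Add(2630, Mul(-39, Rational(93, 17))), -10) = Add(Add(2630, Rational(-3627, 17)), -10) = Add(Rational(41083, 17), -10) = Rational(40913, 17)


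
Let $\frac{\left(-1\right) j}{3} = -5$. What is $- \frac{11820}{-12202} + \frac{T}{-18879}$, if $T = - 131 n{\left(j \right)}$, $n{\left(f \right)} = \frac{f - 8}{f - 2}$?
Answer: $\frac{208009741}{213907161} \approx 0.97243$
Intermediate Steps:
$j = 15$ ($j = \left(-3\right) \left(-5\right) = 15$)
$n{\left(f \right)} = \frac{-8 + f}{-2 + f}$
$T = - \frac{917}{13}$ ($T = - 131 \frac{-8 + 15}{-2 + 15} = - 131 \cdot \frac{1}{13} \cdot 7 = \left(-131\right) \frac{7}{13} = - \frac{917}{13} \approx -70.538$)
$- \frac{11820}{-12202} + \frac{T}{-18879} = - \frac{11820}{-12202} - \frac{917}{13 \left(-18879\right)} = \left(-11820\right) \left(- \frac{1}{12202}\right) - - \frac{131}{35061} = \frac{5910}{6101} + \frac{131}{35061} = \frac{208009741}{213907161}$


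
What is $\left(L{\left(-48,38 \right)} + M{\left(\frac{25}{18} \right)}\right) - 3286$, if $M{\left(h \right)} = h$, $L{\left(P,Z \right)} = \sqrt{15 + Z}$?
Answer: $- \frac{59123}{18} + \sqrt{53} \approx -3277.3$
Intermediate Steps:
$\left(L{\left(-48,38 \right)} + M{\left(\frac{25}{18} \right)}\right) - 3286 = \left(\sqrt{15 + 38} + \frac{25}{18}\right) - 3286 = \left(\sqrt{53} + 25 \cdot \frac{1}{18}\right) - 3286 = \left(\sqrt{53} + \frac{25}{18}\right) - 3286 = \left(\frac{25}{18} + \sqrt{53}\right) - 3286 = - \frac{59123}{18} + \sqrt{53}$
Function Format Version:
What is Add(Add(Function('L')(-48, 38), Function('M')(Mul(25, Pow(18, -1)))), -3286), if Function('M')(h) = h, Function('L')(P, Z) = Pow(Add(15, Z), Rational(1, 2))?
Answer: Add(Rational(-59123, 18), Pow(53, Rational(1, 2))) ≈ -3277.3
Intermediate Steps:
Add(Add(Function('L')(-48, 38), Function('M')(Mul(25, Pow(18, -1)))), -3286) = Add(Add(Pow(Add(15, 38), Rational(1, 2)), Mul(25, Pow(18, -1))), -3286) = Add(Add(Pow(53, Rational(1, 2)), Mul(25, Rational(1, 18))), -3286) = Add(Add(Pow(53, Rational(1, 2)), Rational(25, 18)), -3286) = Add(Add(Rational(25, 18), Pow(53, Rational(1, 2))), -3286) = Add(Rational(-59123, 18), Pow(53, Rational(1, 2)))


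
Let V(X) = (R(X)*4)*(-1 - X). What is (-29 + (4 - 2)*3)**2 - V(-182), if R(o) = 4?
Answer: -2367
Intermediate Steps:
V(X) = -16 - 16*X (V(X) = (4*4)*(-1 - X) = 16*(-1 - X) = -16 - 16*X)
(-29 + (4 - 2)*3)**2 - V(-182) = (-29 + (4 - 2)*3)**2 - (-16 - 16*(-182)) = (-29 + 2*3)**2 - (-16 + 2912) = (-29 + 6)**2 - 1*2896 = (-23)**2 - 2896 = 529 - 2896 = -2367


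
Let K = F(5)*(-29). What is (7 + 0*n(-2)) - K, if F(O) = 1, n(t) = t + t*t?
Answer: 36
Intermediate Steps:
n(t) = t + t²
K = -29 (K = 1*(-29) = -29)
(7 + 0*n(-2)) - K = (7 + 0*(-2*(1 - 2))) - 1*(-29) = (7 + 0*(-2*(-1))) + 29 = (7 + 0*2) + 29 = (7 + 0) + 29 = 7 + 29 = 36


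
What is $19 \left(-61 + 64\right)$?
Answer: $57$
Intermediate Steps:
$19 \left(-61 + 64\right) = 19 \cdot 3 = 57$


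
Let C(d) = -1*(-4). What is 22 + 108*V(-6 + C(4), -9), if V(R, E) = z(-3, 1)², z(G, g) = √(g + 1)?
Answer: 238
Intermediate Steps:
C(d) = 4
z(G, g) = √(1 + g)
V(R, E) = 2 (V(R, E) = (√(1 + 1))² = (√2)² = 2)
22 + 108*V(-6 + C(4), -9) = 22 + 108*2 = 22 + 216 = 238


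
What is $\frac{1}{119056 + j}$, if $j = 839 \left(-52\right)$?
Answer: $\frac{1}{75428} \approx 1.3258 \cdot 10^{-5}$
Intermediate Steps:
$j = -43628$
$\frac{1}{119056 + j} = \frac{1}{119056 - 43628} = \frac{1}{75428}$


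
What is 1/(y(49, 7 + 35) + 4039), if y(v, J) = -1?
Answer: 1/4038 ≈ 0.00024765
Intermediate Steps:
1/(y(49, 7 + 35) + 4039) = 1/(-1 + 4039) = 1/4038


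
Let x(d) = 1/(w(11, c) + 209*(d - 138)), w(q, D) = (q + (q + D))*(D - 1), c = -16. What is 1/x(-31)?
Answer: -35423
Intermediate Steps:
w(q, D) = (-1 + D)*(D + 2*q) (w(q, D) = (q + (D + q))*(-1 + D) = (D + 2*q)*(-1 + D) = (-1 + D)*(D + 2*q))
x(d) = 1/(-28944 + 209*d) (x(d) = 1/(((-16)² - 1*(-16) - 2*11 + 2*(-16)*11) + 209*(d - 138)) = 1/((256 + 16 - 22 - 352) + 209*(-138 + d)) = 1/(-102 + (-28842 + 209*d)) = 1/(-28944 + 209*d))
1/x(-31) = 1/(1/(-28944 + 209*(-31))) = 1/(1/(-28944 - 6479)) = 1/(1/(-35423)) = 1/(-1/35423) = -35423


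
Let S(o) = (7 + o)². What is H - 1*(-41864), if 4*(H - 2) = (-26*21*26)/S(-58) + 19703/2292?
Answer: 36976074317/883184 ≈ 41867.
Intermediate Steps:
H = 2459341/883184 (H = 2 + ((-26*21*26)/((7 - 58)²) + 19703/2292)/4 = 2 + ((-546*26)/((-51)²) + 19703*(1/2292))/4 = 2 + (-14196/2601 + 19703/2292)/4 = 2 + (-14196*1/2601 + 19703/2292)/4 = 2 + (-4732/867 + 19703/2292)/4 = 2 + (¼)*(692973/220796) = 2 + 692973/883184 = 2459341/883184 ≈ 2.7846)
H - 1*(-41864) = 2459341/883184 - 1*(-41864) = 2459341/883184 + 41864 = 36976074317/883184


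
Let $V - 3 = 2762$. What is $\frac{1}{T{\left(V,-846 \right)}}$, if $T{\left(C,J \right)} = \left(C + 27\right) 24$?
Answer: $\frac{1}{67008} \approx 1.4924 \cdot 10^{-5}$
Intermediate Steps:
$V = 2765$ ($V = 3 + 2762 = 2765$)
$T{\left(C,J \right)} = 648 + 24 C$ ($T{\left(C,J \right)} = \left(27 + C\right) 24 = 648 + 24 C$)
$\frac{1}{T{\left(V,-846 \right)}} = \frac{1}{648 + 24 \cdot 2765} = \frac{1}{648 + 66360} = \frac{1}{67008}$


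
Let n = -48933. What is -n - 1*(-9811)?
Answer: 58744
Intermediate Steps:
-n - 1*(-9811) = -1*(-48933) - 1*(-9811) = 48933 + 9811 = 58744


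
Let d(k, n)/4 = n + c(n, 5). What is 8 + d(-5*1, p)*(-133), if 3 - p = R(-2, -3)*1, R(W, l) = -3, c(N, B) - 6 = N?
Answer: -9568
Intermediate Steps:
c(N, B) = 6 + N
p = 6 (p = 3 - (-3) = 3 - 1*(-3) = 3 + 3 = 6)
d(k, n) = 24 + 8*n (d(k, n) = 4*(n + (6 + n)) = 4*(6 + 2*n) = 24 + 8*n)
8 + d(-5*1, p)*(-133) = 8 + (24 + 8*6)*(-133) = 8 + (24 + 48)*(-133) = 8 + 72*(-133) = 8 - 9576 = -9568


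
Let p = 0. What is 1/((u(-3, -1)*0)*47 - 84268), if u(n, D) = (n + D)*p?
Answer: -1/84268 ≈ -1.1867e-5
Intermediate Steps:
u(n, D) = 0 (u(n, D) = (n + D)*0 = (D + n)*0 = 0)
1/((u(-3, -1)*0)*47 - 84268) = 1/((0*0)*47 - 84268) = 1/(0*47 - 84268) = 1/(0 - 84268) = 1/(-84268) = -1/84268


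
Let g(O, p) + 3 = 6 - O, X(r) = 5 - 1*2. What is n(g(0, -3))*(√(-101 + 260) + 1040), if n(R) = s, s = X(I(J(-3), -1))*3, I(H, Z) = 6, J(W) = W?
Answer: 9360 + 9*√159 ≈ 9473.5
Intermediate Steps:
X(r) = 3 (X(r) = 5 - 2 = 3)
g(O, p) = 3 - O (g(O, p) = -3 + (6 - O) = 3 - O)
s = 9 (s = 3*3 = 9)
n(R) = 9
n(g(0, -3))*(√(-101 + 260) + 1040) = 9*(√(-101 + 260) + 1040) = 9*(√159 + 1040) = 9*(1040 + √159) = 9360 + 9*√159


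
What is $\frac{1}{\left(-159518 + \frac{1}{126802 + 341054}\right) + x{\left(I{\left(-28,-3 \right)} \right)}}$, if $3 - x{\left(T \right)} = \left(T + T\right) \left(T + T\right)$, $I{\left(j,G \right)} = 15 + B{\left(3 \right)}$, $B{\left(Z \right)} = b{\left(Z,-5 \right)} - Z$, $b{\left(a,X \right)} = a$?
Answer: $- \frac{467856}{75051120239} \approx -6.2338 \cdot 10^{-6}$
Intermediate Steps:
$B{\left(Z \right)} = 0$ ($B{\left(Z \right)} = Z - Z = 0$)
$I{\left(j,G \right)} = 15$ ($I{\left(j,G \right)} = 15 + 0 = 15$)
$x{\left(T \right)} = 3 - 4 T^{2}$ ($x{\left(T \right)} = 3 - \left(T + T\right) \left(T + T\right) = 3 - 2 T 2 T = 3 - 4 T^{2}$)
$\frac{1}{\left(-159518 + \frac{1}{126802 + 341054}\right) + x{\left(I{\left(-28,-3 \right)} \right)}} = \frac{1}{\left(-159518 + \frac{1}{126802 + 341054}\right) + \left(3 - 4 \cdot 15^{2}\right)} = \frac{1}{\left(-159518 + \frac{1}{467856}\right) + \left(3 - 900\right)} = \frac{1}{- \frac{74631453407}{467856} - 897} = \frac{1}{- \frac{75051120239}{467856}} = - \frac{467856}{75051120239}$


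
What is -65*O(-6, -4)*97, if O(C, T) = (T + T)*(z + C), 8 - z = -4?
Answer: 302640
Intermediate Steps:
z = 12 (z = 8 - 1*(-4) = 8 + 4 = 12)
O(C, T) = 2*T*(12 + C) (O(C, T) = (T + T)*(12 + C) = (2*T)*(12 + C) = 2*T*(12 + C))
-65*O(-6, -4)*97 = -130*(-4)*(12 - 6)*97 = -130*(-4)*6*97 = -65*(-48)*97 = 3120*97 = 302640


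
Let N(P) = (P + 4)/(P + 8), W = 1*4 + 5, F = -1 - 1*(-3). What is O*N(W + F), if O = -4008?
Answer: -60120/19 ≈ -3164.2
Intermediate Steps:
F = 2 (F = -1 + 3 = 2)
W = 9 (W = 4 + 5 = 9)
N(P) = (4 + P)/(8 + P)
O*N(W + F) = -4008*(4 + (9 + 2))/(8 + (9 + 2)) = -4008*(4 + 11)/(8 + 11) = -4008*15/19 = -60120/19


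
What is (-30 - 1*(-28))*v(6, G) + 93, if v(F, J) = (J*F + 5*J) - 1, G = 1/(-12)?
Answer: 581/6 ≈ 96.833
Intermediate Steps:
G = -1/12 (G = 1*(-1/12) = -1/12 ≈ -0.083333)
v(F, J) = -1 + 5*J + F*J (v(F, J) = (F*J + 5*J) - 1 = (5*J + F*J) - 1 = -1 + 5*J + F*J)
(-30 - 1*(-28))*v(6, G) + 93 = (-30 - 1*(-28))*(-1 + 5*(-1/12) + 6*(-1/12)) + 93 = (-30 + 28)*(-1 - 5/12 - 1/2) + 93 = -2*(-23/12) + 93 = 23/6 + 93 = 581/6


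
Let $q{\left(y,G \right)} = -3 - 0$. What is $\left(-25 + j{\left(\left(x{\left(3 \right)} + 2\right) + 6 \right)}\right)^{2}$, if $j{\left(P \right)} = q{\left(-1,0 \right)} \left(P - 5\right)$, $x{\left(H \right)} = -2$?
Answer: $784$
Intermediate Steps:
$q{\left(y,G \right)} = -3$ ($q{\left(y,G \right)} = -3 + 0 = -3$)
$j{\left(P \right)} = 15 - 3 P$ ($j{\left(P \right)} = - 3 \left(P - 5\right) = - 3 \left(-5 + P\right) = 15 - 3 P$)
$\left(-25 + j{\left(\left(x{\left(3 \right)} + 2\right) + 6 \right)}\right)^{2} = \left(-25 + \left(15 - 3 \left(\left(-2 + 2\right) + 6\right)\right)\right)^{2} = \left(-25 + \left(15 - 3 \left(0 + 6\right)\right)\right)^{2} = \left(-25 + \left(15 - 18\right)\right)^{2} = \left(-25 - 3\right)^{2} = \left(-28\right)^{2} = 784$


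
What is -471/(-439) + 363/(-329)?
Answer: -4398/144431 ≈ -0.030451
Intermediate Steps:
-471/(-439) + 363/(-329) = -471*(-1/439) + 363*(-1/329) = 471/439 - 363/329 = -4398/144431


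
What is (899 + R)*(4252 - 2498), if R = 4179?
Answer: 8906812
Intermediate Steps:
(899 + R)*(4252 - 2498) = (899 + 4179)*(4252 - 2498) = 5078*1754 = 8906812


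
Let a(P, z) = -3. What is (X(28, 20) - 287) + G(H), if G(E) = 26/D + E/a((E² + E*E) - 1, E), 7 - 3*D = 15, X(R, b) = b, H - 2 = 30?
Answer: -3449/12 ≈ -287.42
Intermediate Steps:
H = 32 (H = 2 + 30 = 32)
D = -8/3 (D = 7/3 - ⅓*15 = 7/3 - 5 = -8/3 ≈ -2.6667)
G(E) = -39/4 - E/3 (G(E) = 26/(-8/3) + E/(-3) = 26*(-3/8) + E*(-⅓) = -39/4 - E/3)
(X(28, 20) - 287) + G(H) = (20 - 287) + (-39/4 - ⅓*32) = -267 + (-39/4 - 32/3) = -267 - 245/12 = -3449/12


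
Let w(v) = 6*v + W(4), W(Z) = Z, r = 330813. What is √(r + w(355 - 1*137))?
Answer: 5*√13285 ≈ 576.30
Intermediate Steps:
w(v) = 4 + 6*v (w(v) = 6*v + 4 = 4 + 6*v)
√(r + w(355 - 1*137)) = √(330813 + (4 + 6*(355 - 1*137))) = √(330813 + (4 + 6*(355 - 137))) = √(330813 + (4 + 6*218)) = √(330813 + (4 + 1308)) = √(330813 + 1312) = √332125 = 5*√13285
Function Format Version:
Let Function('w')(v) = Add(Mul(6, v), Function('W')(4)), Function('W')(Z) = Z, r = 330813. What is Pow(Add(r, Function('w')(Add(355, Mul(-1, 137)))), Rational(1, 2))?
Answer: Mul(5, Pow(13285, Rational(1, 2))) ≈ 576.30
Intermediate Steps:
Function('w')(v) = Add(4, Mul(6, v)) (Function('w')(v) = Add(Mul(6, v), 4) = Add(4, Mul(6, v)))
Pow(Add(r, Function('w')(Add(355, Mul(-1, 137)))), Rational(1, 2)) = Pow(Add(330813, Add(4, Mul(6, Add(355, Mul(-1, 137))))), Rational(1, 2)) = Pow(Add(330813, Add(4, Mul(6, Add(355, -137)))), Rational(1, 2)) = Pow(Add(330813, Add(4, Mul(6, 218))), Rational(1, 2)) = Pow(Add(330813, Add(4, 1308)), Rational(1, 2)) = Pow(Add(330813, 1312), Rational(1, 2)) = Pow(332125, Rational(1, 2)) = Mul(5, Pow(13285, Rational(1, 2)))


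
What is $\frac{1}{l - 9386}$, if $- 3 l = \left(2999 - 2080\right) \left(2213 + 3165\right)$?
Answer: $- \frac{3}{4970540} \approx -6.0356 \cdot 10^{-7}$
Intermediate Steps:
$l = - \frac{4942382}{3}$ ($l = - \frac{\left(2999 - 2080\right) \left(2213 + 3165\right)}{3} = - \frac{\left(2999 - 2080\right) 5378}{3} = - \frac{919 \cdot 5378}{3} = \left(- \frac{1}{3}\right) 4942382 = - \frac{4942382}{3} \approx -1.6475 \cdot 10^{6}$)
$\frac{1}{l - 9386} = \frac{1}{- \frac{4942382}{3} - 9386} = \frac{1}{- \frac{4970540}{3}} = - \frac{3}{4970540}$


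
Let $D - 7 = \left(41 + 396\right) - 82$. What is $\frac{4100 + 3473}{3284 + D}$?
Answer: $\frac{7573}{3646} \approx 2.0771$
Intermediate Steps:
$D = 362$ ($D = 7 + \left(\left(41 + 396\right) - 82\right) = 7 + \left(437 - 82\right) = 7 + 355 = 362$)
$\frac{4100 + 3473}{3284 + D} = \frac{4100 + 3473}{3284 + 362} = \frac{7573}{3646}$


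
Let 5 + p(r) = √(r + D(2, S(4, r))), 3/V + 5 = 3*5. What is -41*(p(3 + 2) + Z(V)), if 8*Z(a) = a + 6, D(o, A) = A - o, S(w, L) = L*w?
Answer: 13817/80 - 41*√23 ≈ -23.917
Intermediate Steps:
V = 3/10 (V = 3/(-5 + 3*5) = 3/(-5 + 15) = 3/10 ≈ 0.30000)
Z(a) = ¾ + a/8 (Z(a) = (a + 6)/8 = (6 + a)/8 = ¾ + a/8)
p(r) = -5 + √(-2 + 5*r) (p(r) = -5 + √(r + (r*4 - 1*2)) = -5 + √(r + (4*r - 2)) = -5 + √(r + (-2 + 4*r)) = -5 + √(-2 + 5*r))
-41*(p(3 + 2) + Z(V)) = -41*((-5 + √(-2 + 5*(3 + 2))) + (¾ + (⅛)*(3/10))) = -41*((-5 + √(-2 + 5*5)) + (¾ + 3/80)) = -41*((-5 + √(-2 + 25)) + 63/80) = -41*((-5 + √23) + 63/80) = -41*(-337/80 + √23) = 13817/80 - 41*√23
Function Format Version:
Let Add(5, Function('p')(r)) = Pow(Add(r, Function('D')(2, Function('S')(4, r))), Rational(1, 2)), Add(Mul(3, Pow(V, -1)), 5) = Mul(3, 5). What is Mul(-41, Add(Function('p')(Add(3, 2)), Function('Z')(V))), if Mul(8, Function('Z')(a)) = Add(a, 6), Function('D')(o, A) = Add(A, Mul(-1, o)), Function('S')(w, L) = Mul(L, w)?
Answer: Add(Rational(13817, 80), Mul(-41, Pow(23, Rational(1, 2)))) ≈ -23.917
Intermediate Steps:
V = Rational(3, 10) (V = Mul(3, Pow(Add(-5, Mul(3, 5)), -1)) = Mul(3, Pow(Add(-5, 15), -1)) = Mul(3, Pow(10, -1)) = Mul(3, Rational(1, 10)) = Rational(3, 10) ≈ 0.30000)
Function('Z')(a) = Add(Rational(3, 4), Mul(Rational(1, 8), a)) (Function('Z')(a) = Mul(Rational(1, 8), Add(a, 6)) = Mul(Rational(1, 8), Add(6, a)) = Add(Rational(3, 4), Mul(Rational(1, 8), a)))
Function('p')(r) = Add(-5, Pow(Add(-2, Mul(5, r)), Rational(1, 2))) (Function('p')(r) = Add(-5, Pow(Add(r, Add(Mul(r, 4), Mul(-1, 2))), Rational(1, 2))) = Add(-5, Pow(Add(r, Add(Mul(4, r), -2)), Rational(1, 2))) = Add(-5, Pow(Add(r, Add(-2, Mul(4, r))), Rational(1, 2))) = Add(-5, Pow(Add(-2, Mul(5, r)), Rational(1, 2))))
Mul(-41, Add(Function('p')(Add(3, 2)), Function('Z')(V))) = Mul(-41, Add(Add(-5, Pow(Add(-2, Mul(5, Add(3, 2))), Rational(1, 2))), Add(Rational(3, 4), Mul(Rational(1, 8), Rational(3, 10))))) = Mul(-41, Add(Add(-5, Pow(Add(-2, Mul(5, 5)), Rational(1, 2))), Add(Rational(3, 4), Rational(3, 80)))) = Mul(-41, Add(Add(-5, Pow(Add(-2, 25), Rational(1, 2))), Rational(63, 80))) = Mul(-41, Add(Add(-5, Pow(23, Rational(1, 2))), Rational(63, 80))) = Mul(-41, Add(Rational(-337, 80), Pow(23, Rational(1, 2)))) = Add(Rational(13817, 80), Mul(-41, Pow(23, Rational(1, 2))))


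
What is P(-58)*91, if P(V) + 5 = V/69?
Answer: -36673/69 ≈ -531.49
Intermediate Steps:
P(V) = -5 + V/69
P(-58)*91 = (-5 + (1/69)*(-58))*91 = (-5 - 58/69)*91 = -403/69*91 = -36673/69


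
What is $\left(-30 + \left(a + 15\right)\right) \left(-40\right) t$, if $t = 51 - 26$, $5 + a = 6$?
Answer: $14000$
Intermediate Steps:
$a = 1$ ($a = -5 + 6 = 1$)
$t = 25$ ($t = 51 - 26 = 25$)
$\left(-30 + \left(a + 15\right)\right) \left(-40\right) t = \left(-30 + \left(1 + 15\right)\right) \left(-40\right) 25 = \left(-30 + 16\right) \left(-40\right) 25 = \left(-14\right) \left(-40\right) 25 = 560 \cdot 25 = 14000$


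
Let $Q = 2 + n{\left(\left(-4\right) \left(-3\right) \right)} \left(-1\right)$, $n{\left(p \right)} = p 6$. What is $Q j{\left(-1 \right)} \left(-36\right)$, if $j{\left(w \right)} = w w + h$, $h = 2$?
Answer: $7560$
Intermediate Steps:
$n{\left(p \right)} = 6 p$
$j{\left(w \right)} = 2 + w^{2}$ ($j{\left(w \right)} = w w + 2 = w^{2} + 2 = 2 + w^{2}$)
$Q = -70$ ($Q = 2 + 6 \left(\left(-4\right) \left(-3\right)\right) \left(-1\right) = 2 + 6 \cdot 12 \left(-1\right) = 2 + 72 \left(-1\right) = 2 - 72 = -70$)
$Q j{\left(-1 \right)} \left(-36\right) = - 70 \left(2 + \left(-1\right)^{2}\right) \left(-36\right) = - 70 \left(2 + 1\right) \left(-36\right) = \left(-70\right) 3 \left(-36\right) = \left(-210\right) \left(-36\right) = 7560$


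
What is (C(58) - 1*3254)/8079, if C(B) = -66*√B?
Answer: -3254/8079 - 22*√58/2693 ≈ -0.46499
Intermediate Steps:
(C(58) - 1*3254)/8079 = (-66*√58 - 1*3254)/8079 = (-66*√58 - 3254)*(1/8079) = (-3254 - 66*√58)*(1/8079) = -3254/8079 - 22*√58/2693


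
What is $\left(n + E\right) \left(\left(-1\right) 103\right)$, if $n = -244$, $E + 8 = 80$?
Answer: $17716$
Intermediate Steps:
$E = 72$ ($E = -8 + 80 = 72$)
$\left(n + E\right) \left(\left(-1\right) 103\right) = \left(-244 + 72\right) \left(\left(-1\right) 103\right) = \left(-172\right) \left(-103\right) = 17716$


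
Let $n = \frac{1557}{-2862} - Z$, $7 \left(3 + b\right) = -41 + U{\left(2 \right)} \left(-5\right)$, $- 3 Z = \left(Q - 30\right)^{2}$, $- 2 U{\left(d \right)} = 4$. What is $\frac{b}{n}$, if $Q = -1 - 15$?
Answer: $- \frac{16536}{1568861} \approx -0.01054$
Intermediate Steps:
$U{\left(d \right)} = -2$ ($U{\left(d \right)} = \left(- \frac{1}{2}\right) 4 = -2$)
$Q = -16$ ($Q = -1 - 15 = -16$)
$Z = - \frac{2116}{3}$ ($Z = - \frac{\left(-16 - 30\right)^{2}}{3} = - \frac{\left(-46\right)^{2}}{3} = \left(- \frac{1}{3}\right) 2116 = - \frac{2116}{3} \approx -705.33$)
$b = - \frac{52}{7}$ ($b = -3 + \frac{-41 - -10}{7} = -3 + \frac{-41 + 10}{7} = -3 + \frac{1}{7} \left(-31\right) = -3 - \frac{31}{7} = - \frac{52}{7} \approx -7.4286$)
$n = \frac{224123}{318}$ ($n = \frac{1557}{-2862} - - \frac{2116}{3} = 1557 \left(- \frac{1}{2862}\right) + \frac{2116}{3} = - \frac{173}{318} + \frac{2116}{3} = \frac{224123}{318} \approx 704.79$)
$\frac{b}{n} = - \frac{52}{7 \cdot \frac{224123}{318}} = \left(- \frac{52}{7}\right) \frac{318}{224123} = - \frac{16536}{1568861}$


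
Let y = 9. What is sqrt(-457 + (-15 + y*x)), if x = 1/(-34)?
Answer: I*sqrt(545938)/34 ≈ 21.732*I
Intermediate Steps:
x = -1/34 ≈ -0.029412
sqrt(-457 + (-15 + y*x)) = sqrt(-457 + (-15 + 9*(-1/34))) = sqrt(-457 + (-15 - 9/34)) = sqrt(-457 - 519/34) = sqrt(-16057/34) = I*sqrt(545938)/34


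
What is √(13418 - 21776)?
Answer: I*√8358 ≈ 91.422*I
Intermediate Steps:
√(13418 - 21776) = √(-8358) = I*√8358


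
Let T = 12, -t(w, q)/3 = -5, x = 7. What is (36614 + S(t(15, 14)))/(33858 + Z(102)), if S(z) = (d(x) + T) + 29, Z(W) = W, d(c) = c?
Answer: 18331/16980 ≈ 1.0796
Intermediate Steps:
t(w, q) = 15 (t(w, q) = -3*(-5) = 15)
S(z) = 48 (S(z) = (7 + 12) + 29 = 19 + 29 = 48)
(36614 + S(t(15, 14)))/(33858 + Z(102)) = (36614 + 48)/(33858 + 102) = 36662/33960 = 36662*(1/33960) = 18331/16980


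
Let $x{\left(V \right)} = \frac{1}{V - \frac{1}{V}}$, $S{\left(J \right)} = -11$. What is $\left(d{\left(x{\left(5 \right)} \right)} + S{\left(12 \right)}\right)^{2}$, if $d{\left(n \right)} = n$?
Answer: $\frac{67081}{576} \approx 116.46$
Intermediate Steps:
$\left(d{\left(x{\left(5 \right)} \right)} + S{\left(12 \right)}\right)^{2} = \left(\frac{5}{-1 + 5^{2}} - 11\right)^{2} = \left(\frac{5}{-1 + 25} - 11\right)^{2} = \left(\frac{5}{24} - 11\right)^{2} = \left(- \frac{259}{24}\right)^{2} = \frac{67081}{576}$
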